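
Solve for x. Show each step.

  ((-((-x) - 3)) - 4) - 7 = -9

Step 1. [((-((-x) - 3)) - 4) - 7 = -9] -7 is outermost — add 7 both sides, so sub: (-((-x) - 3)) - 4 = -2.
Step 2. [(-((-x) - 3)) - 4 = -2] the outer -4 inverts by adding 4 ⇒ sub: -((-x) - 3) = 2.
Step 3. [-((-x) - 3) = 2] LHS negated; negate both sides ⇒ neg: (-x) - 3 = -2.
Step 4. [(-x) - 3 = -2] add 3: x sits inside (… - 3), so sub: -x = 1.
Step 5. [-x = 1] flip signs both sides, so neg: x = -1.

Answer: x ∈ {-1}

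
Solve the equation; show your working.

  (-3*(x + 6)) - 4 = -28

Step 1. [(-3*(x + 6)) - 4 = -28] -4 is outermost — add 4 both sides. So sub: -3*(x + 6) = -24.
Step 2. [-3*(x + 6) = -24] LHS = -3·(…); ÷-3 both sides. So div: x + 6 = 8.
Step 3. [x + 6 = 8] subtract 6: x sits inside (… + 6) ⇒ sub: x = 2.

Answer: x ∈ {2}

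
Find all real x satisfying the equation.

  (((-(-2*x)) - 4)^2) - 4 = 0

Step 1. [(((-(-2*x)) - 4)^2) - 4 = 0] 4 comes off first (add 4), so sub: ((-(-2*x)) - 4)^2 = 4.
Step 2. [((-(-2*x)) - 4)^2 = 4] LHS squared, RHS 4 ≥ 0: apply √ (±). So sqrt: (-(-2*x)) - 4 = 2 or -2.
Step 3. [(-(-2*x)) - 4 = 2 or -2] add 4: x sits inside (… - 4), so sub: -(-2*x) = 6 or 2.
Step 4. [-(-2*x) = 6 or 2] leading − — multiply by −1, so neg: -2*x = -6 or -2.
Step 5. [-2*x = -6 or -2] leading coefficient -2: divide by -2 ⇒ div: x = 3 or 1.

Answer: x ∈ {1, 3}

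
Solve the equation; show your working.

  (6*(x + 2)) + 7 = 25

Step 1. [(6*(x + 2)) + 7 = 25] peel the +7: subtract 7 from each side, so sub: 6*(x + 2) = 18.
Step 2. [6*(x + 2) = 18] 6 out front; divide by 6, so div: x + 2 = 3.
Step 3. [x + 2 = 3] the outer +2 inverts by subtracting 2. So sub: x = 1.

Answer: x ∈ {1}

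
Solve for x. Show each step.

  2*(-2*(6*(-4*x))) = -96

Step 1. [2*(-2*(6*(-4*x))) = -96] divide by the outer 2 ⇒ div: -2*(6*(-4*x)) = -48.
Step 2. [-2*(6*(-4*x)) = -48] leading coefficient -2: divide by -2 ⇒ div: 6*(-4*x) = 24.
Step 3. [6*(-4*x) = 24] divide by the outer 6. So div: -4*x = 4.
Step 4. [-4*x = 4] divide by the outer -4 ⇒ div: x = -1.

Answer: x ∈ {-1}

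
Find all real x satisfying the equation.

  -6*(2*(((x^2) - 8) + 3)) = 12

Step 1. [-6*(2*(((x^2) - 8) + 3)) = 12] divide by the outer -6. So div: 2*(((x^2) - 8) + 3) = -2.
Step 2. [2*(((x^2) - 8) + 3) = -2] divide by the outer 2 ⇒ div: ((x^2) - 8) + 3 = -1.
Step 3. [((x^2) - 8) + 3 = -1] peel the +3: subtract 3 from each side. So sub: (x^2) - 8 = -4.
Step 4. [(x^2) - 8 = -4] add 8: x sits inside (… - 8), so sub: x^2 = 4.
Step 5. [x^2 = 4] √ both sides: 4 ≥ 0 gives two branches, so sqrt: x = 2 or -2.

Answer: x ∈ {-2, 2}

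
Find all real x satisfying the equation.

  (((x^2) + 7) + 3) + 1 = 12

Step 1. [(((x^2) + 7) + 3) + 1 = 12] +1 is outermost — subtract 1 both sides ⇒ sub: ((x^2) + 7) + 3 = 11.
Step 2. [((x^2) + 7) + 3 = 11] the outer +3 inverts by subtracting 3 ⇒ sub: (x^2) + 7 = 8.
Step 3. [(x^2) + 7 = 8] +7 is outermost — subtract 7 both sides ⇒ sub: x^2 = 1.
Step 4. [x^2 = 1] √ both sides: 1 ≥ 0 gives two branches, so sqrt: x = 1 or -1.

Answer: x ∈ {-1, 1}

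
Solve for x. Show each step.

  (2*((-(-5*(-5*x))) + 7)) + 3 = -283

Step 1. [(2*((-(-5*(-5*x))) + 7)) + 3 = -283] +3 is outermost — subtract 3 both sides. So sub: 2*((-(-5*(-5*x))) + 7) = -286.
Step 2. [2*((-(-5*(-5*x))) + 7) = -286] LHS = 2·(…); ÷2 both sides. So div: (-(-5*(-5*x))) + 7 = -143.
Step 3. [(-(-5*(-5*x))) + 7 = -143] 7 comes off first (subtract 7). So sub: -(-5*(-5*x)) = -150.
Step 4. [-(-5*(-5*x)) = -150] flip signs both sides, so neg: -5*(-5*x) = 150.
Step 5. [-5*(-5*x) = 150] -5 out front; divide by -5, so div: -5*x = -30.
Step 6. [-5*x = -30] -5 out front; divide by -5 ⇒ div: x = 6.

Answer: x ∈ {6}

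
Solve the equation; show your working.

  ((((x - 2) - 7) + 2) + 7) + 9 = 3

Step 1. [((((x - 2) - 7) + 2) + 7) + 9 = 3] 9 comes off first (subtract 9) ⇒ sub: (((x - 2) - 7) + 2) + 7 = -6.
Step 2. [(((x - 2) - 7) + 2) + 7 = -6] +7 is outermost — subtract 7 both sides. So sub: ((x - 2) - 7) + 2 = -13.
Step 3. [((x - 2) - 7) + 2 = -13] subtract 2: x sits inside (… + 2), so sub: (x - 2) - 7 = -15.
Step 4. [(x - 2) - 7 = -15] peel the -7: add 7 from each side ⇒ sub: x - 2 = -8.
Step 5. [x - 2 = -8] the outer -2 inverts by adding 2. So sub: x = -6.

Answer: x ∈ {-6}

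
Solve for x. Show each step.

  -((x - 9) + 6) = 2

Step 1. [-((x - 9) + 6) = 2] leading − — multiply by −1. So neg: (x - 9) + 6 = -2.
Step 2. [(x - 9) + 6 = -2] subtract 6: x sits inside (… + 6). So sub: x - 9 = -8.
Step 3. [x - 9 = -8] the outer -9 inverts by adding 9 ⇒ sub: x = 1.

Answer: x ∈ {1}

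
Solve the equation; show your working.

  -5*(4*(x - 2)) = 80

Step 1. [-5*(4*(x - 2)) = 80] -5·(inner) — divide through by -5, so div: 4*(x - 2) = -16.
Step 2. [4*(x - 2) = -16] divide by the outer 4. So div: x - 2 = -4.
Step 3. [x - 2 = -4] -2 is outermost — add 2 both sides. So sub: x = -2.

Answer: x ∈ {-2}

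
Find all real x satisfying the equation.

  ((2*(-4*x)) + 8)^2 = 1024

Step 1. [((2*(-4*x)) + 8)^2 = 1024] LHS squared, RHS 1024 ≥ 0: apply √ (±) ⇒ sqrt: (2*(-4*x)) + 8 = 32 or -32.
Step 2. [(2*(-4*x)) + 8 = 32 or -32] 2 divides every term; factor it out, so factor: (-4*x) + 4 = 16 or -16.
Step 3. [(-4*x) + 4 = 16 or -16] +4 is outermost — subtract 4 both sides ⇒ sub: -4*x = 12 or -20.
Step 4. [-4*x = 12 or -20] -4 out front; divide by -4, so div: x = -3 or 5.

Answer: x ∈ {-3, 5}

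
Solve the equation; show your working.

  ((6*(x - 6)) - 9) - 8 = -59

Step 1. [((6*(x - 6)) - 9) - 8 = -59] peel the -8: add 8 from each side ⇒ sub: (6*(x - 6)) - 9 = -51.
Step 2. [(6*(x - 6)) - 9 = -51] peel the -9: add 9 from each side ⇒ sub: 6*(x - 6) = -42.
Step 3. [6*(x - 6) = -42] divide by the outer 6 ⇒ div: x - 6 = -7.
Step 4. [x - 6 = -7] peel the -6: add 6 from each side ⇒ sub: x = -1.

Answer: x ∈ {-1}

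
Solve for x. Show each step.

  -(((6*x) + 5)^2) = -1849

Step 1. [-(((6*x) + 5)^2) = -1849] leading − — multiply by −1. So neg: ((6*x) + 5)^2 = 1849.
Step 2. [((6*x) + 5)^2 = 1849] LHS squared, RHS 1849 ≥ 0: apply √ (±) ⇒ sqrt: (6*x) + 5 = 43 or -43.
Step 3. [(6*x) + 5 = 43 or -43] +5 is outermost — subtract 5 both sides ⇒ sub: 6*x = 38 or -48.
Step 4. [6*x = 38 or -48] divide by the outer 6 ⇒ div: x = 19/3 or -8.

Answer: x ∈ {-8, 19/3}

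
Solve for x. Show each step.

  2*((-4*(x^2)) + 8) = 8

Step 1. [2*((-4*(x^2)) + 8) = 8] LHS = 2·(…); ÷2 both sides ⇒ div: (-4*(x^2)) + 8 = 4.
Step 2. [(-4*(x^2)) + 8 = 4] peel the +8: subtract 8 from each side ⇒ sub: -4*(x^2) = -4.
Step 3. [-4*(x^2) = -4] LHS = -4·(…); ÷-4 both sides ⇒ div: x^2 = 1.
Step 4. [x^2 = 1] √ both sides: 1 ≥ 0 gives two branches ⇒ sqrt: x = 1 or -1.

Answer: x ∈ {-1, 1}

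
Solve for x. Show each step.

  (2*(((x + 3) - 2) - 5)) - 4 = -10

Step 1. [(2*(((x + 3) - 2) - 5)) - 4 = -10] 4 comes off first (add 4) ⇒ sub: 2*(((x + 3) - 2) - 5) = -6.
Step 2. [2*(((x + 3) - 2) - 5) = -6] 2 out front; divide by 2 ⇒ div: ((x + 3) - 2) - 5 = -3.
Step 3. [((x + 3) - 2) - 5 = -3] -5 is outermost — add 5 both sides. So sub: (x + 3) - 2 = 2.
Step 4. [(x + 3) - 2 = 2] -2 is outermost — add 2 both sides. So sub: x + 3 = 4.
Step 5. [x + 3 = 4] 3 comes off first (subtract 3) ⇒ sub: x = 1.

Answer: x ∈ {1}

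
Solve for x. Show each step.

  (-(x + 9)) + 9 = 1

Step 1. [(-(x + 9)) + 9 = 1] peel the +9: subtract 9 from each side, so sub: -(x + 9) = -8.
Step 2. [-(x + 9) = -8] leading − — multiply by −1, so neg: x + 9 = 8.
Step 3. [x + 9 = 8] the outer +9 inverts by subtracting 9 ⇒ sub: x = -1.

Answer: x ∈ {-1}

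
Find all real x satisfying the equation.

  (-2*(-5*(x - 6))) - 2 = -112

Step 1. [(-2*(-5*(x - 6))) - 2 = -112] -2 | LHS and -2 | -112: pull -2 out ⇒ factor: (-5*(x - 6)) + 1 = 56.
Step 2. [(-5*(x - 6)) + 1 = 56] the outer +1 inverts by subtracting 1, so sub: -5*(x - 6) = 55.
Step 3. [-5*(x - 6) = 55] -5·(inner) — divide through by -5 ⇒ div: x - 6 = -11.
Step 4. [x - 6 = -11] add 6: x sits inside (… - 6), so sub: x = -5.

Answer: x ∈ {-5}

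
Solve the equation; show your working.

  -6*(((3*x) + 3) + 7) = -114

Step 1. [-6*(((3*x) + 3) + 7) = -114] -6·(inner) — divide through by -6 ⇒ div: ((3*x) + 3) + 7 = 19.
Step 2. [((3*x) + 3) + 7 = 19] the outer +7 inverts by subtracting 7. So sub: (3*x) + 3 = 12.
Step 3. [(3*x) + 3 = 12] 3 divides every term; factor it out, so factor: x + 1 = 4.
Step 4. [x + 1 = 4] subtract 1: x sits inside (… + 1), so sub: x = 3.

Answer: x ∈ {3}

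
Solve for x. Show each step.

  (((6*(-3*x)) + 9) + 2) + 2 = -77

Step 1. [(((6*(-3*x)) + 9) + 2) + 2 = -77] peel the +2: subtract 2 from each side ⇒ sub: ((6*(-3*x)) + 9) + 2 = -79.
Step 2. [((6*(-3*x)) + 9) + 2 = -79] +2 is outermost — subtract 2 both sides, so sub: (6*(-3*x)) + 9 = -81.
Step 3. [(6*(-3*x)) + 9 = -81] 9 comes off first (subtract 9). So sub: 6*(-3*x) = -90.
Step 4. [6*(-3*x) = -90] leading coefficient 6: divide by 6 ⇒ div: -3*x = -15.
Step 5. [-3*x = -15] -3 out front; divide by -3 ⇒ div: x = 5.

Answer: x ∈ {5}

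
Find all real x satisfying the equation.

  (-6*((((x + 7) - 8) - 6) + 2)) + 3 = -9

Step 1. [(-6*((((x + 7) - 8) - 6) + 2)) + 3 = -9] the outer +3 inverts by subtracting 3 ⇒ sub: -6*((((x + 7) - 8) - 6) + 2) = -12.
Step 2. [-6*((((x + 7) - 8) - 6) + 2) = -12] leading coefficient -6: divide by -6 ⇒ div: (((x + 7) - 8) - 6) + 2 = 2.
Step 3. [(((x + 7) - 8) - 6) + 2 = 2] peel the +2: subtract 2 from each side. So sub: ((x + 7) - 8) - 6 = 0.
Step 4. [((x + 7) - 8) - 6 = 0] -6 is outermost — add 6 both sides ⇒ sub: (x + 7) - 8 = 6.
Step 5. [(x + 7) - 8 = 6] -8 is outermost — add 8 both sides ⇒ sub: x + 7 = 14.
Step 6. [x + 7 = 14] +7 is outermost — subtract 7 both sides, so sub: x = 7.

Answer: x ∈ {7}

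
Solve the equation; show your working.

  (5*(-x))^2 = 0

Step 1. [(5*(-x))^2 = 0] 0 ≥ 0, LHS is (·)² — take ±√. So sqrt: 5*(-x) = 0.
Step 2. [5*(-x) = 0] 5·(inner) — divide through by 5. So div: -x = 0.
Step 3. [-x = 0] leading − — multiply by −1. So neg: x = 0.

Answer: x ∈ {0}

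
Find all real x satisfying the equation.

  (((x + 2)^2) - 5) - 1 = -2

Step 1. [(((x + 2)^2) - 5) - 1 = -2] the outer -1 inverts by adding 1. So sub: ((x + 2)^2) - 5 = -1.
Step 2. [((x + 2)^2) - 5 = -1] 5 comes off first (add 5). So sub: (x + 2)^2 = 4.
Step 3. [(x + 2)^2 = 4] √ both sides: 4 ≥ 0 gives two branches ⇒ sqrt: x + 2 = 2 or -2.
Step 4. [x + 2 = 2 or -2] 2 comes off first (subtract 2). So sub: x = 0 or -4.

Answer: x ∈ {-4, 0}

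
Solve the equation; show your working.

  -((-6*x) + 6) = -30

Step 1. [-((-6*x) + 6) = -30] leading − — multiply by −1. So neg: (-6*x) + 6 = 30.
Step 2. [(-6*x) + 6 = 30] 6 comes off first (subtract 6) ⇒ sub: -6*x = 24.
Step 3. [-6*x = 24] -6 out front; divide by -6, so div: x = -4.

Answer: x ∈ {-4}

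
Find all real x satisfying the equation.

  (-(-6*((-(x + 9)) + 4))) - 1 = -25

Step 1. [(-(-6*((-(x + 9)) + 4))) - 1 = -25] -1 is outermost — add 1 both sides, so sub: -(-6*((-(x + 9)) + 4)) = -24.
Step 2. [-(-6*((-(x + 9)) + 4)) = -24] leading − — multiply by −1, so neg: -6*((-(x + 9)) + 4) = 24.
Step 3. [-6*((-(x + 9)) + 4) = 24] leading coefficient -6: divide by -6 ⇒ div: (-(x + 9)) + 4 = -4.
Step 4. [(-(x + 9)) + 4 = -4] subtract 4: x sits inside (… + 4) ⇒ sub: -(x + 9) = -8.
Step 5. [-(x + 9) = -8] leading − — multiply by −1 ⇒ neg: x + 9 = 8.
Step 6. [x + 9 = 8] the outer +9 inverts by subtracting 9 ⇒ sub: x = -1.

Answer: x ∈ {-1}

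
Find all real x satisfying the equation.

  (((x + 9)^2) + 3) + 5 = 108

Step 1. [(((x + 9)^2) + 3) + 5 = 108] 5 comes off first (subtract 5). So sub: ((x + 9)^2) + 3 = 103.
Step 2. [((x + 9)^2) + 3 = 103] the outer +3 inverts by subtracting 3. So sub: (x + 9)^2 = 100.
Step 3. [(x + 9)^2 = 100] LHS squared, RHS 100 ≥ 0: apply √ (±) ⇒ sqrt: x + 9 = 10 or -10.
Step 4. [x + 9 = 10 or -10] +9 is outermost — subtract 9 both sides, so sub: x = 1 or -19.

Answer: x ∈ {-19, 1}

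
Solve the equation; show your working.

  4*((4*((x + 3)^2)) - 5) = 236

Step 1. [4*((4*((x + 3)^2)) - 5) = 236] 4·(inner) — divide through by 4 ⇒ div: (4*((x + 3)^2)) - 5 = 59.
Step 2. [(4*((x + 3)^2)) - 5 = 59] add 5: x sits inside (… - 5). So sub: 4*((x + 3)^2) = 64.
Step 3. [4*((x + 3)^2) = 64] LHS = 4·(…); ÷4 both sides. So div: (x + 3)^2 = 16.
Step 4. [(x + 3)^2 = 16] √ both sides: 16 ≥ 0 gives two branches, so sqrt: x + 3 = 4 or -4.
Step 5. [x + 3 = 4 or -4] peel the +3: subtract 3 from each side. So sub: x = 1 or -7.

Answer: x ∈ {-7, 1}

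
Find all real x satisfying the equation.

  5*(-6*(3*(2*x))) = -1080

Step 1. [5*(-6*(3*(2*x))) = -1080] leading coefficient 5: divide by 5, so div: -6*(3*(2*x)) = -216.
Step 2. [-6*(3*(2*x)) = -216] -6 out front; divide by -6. So div: 3*(2*x) = 36.
Step 3. [3*(2*x) = 36] 3 out front; divide by 3. So div: 2*x = 12.
Step 4. [2*x = 12] 2 out front; divide by 2. So div: x = 6.

Answer: x ∈ {6}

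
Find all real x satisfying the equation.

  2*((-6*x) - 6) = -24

Step 1. [2*((-6*x) - 6) = -24] leading coefficient 2: divide by 2. So div: (-6*x) - 6 = -12.
Step 2. [(-6*x) - 6 = -12] -6 | LHS and -6 | -12: pull -6 out, so factor: x + 1 = 2.
Step 3. [x + 1 = 2] subtract 1: x sits inside (… + 1). So sub: x = 1.

Answer: x ∈ {1}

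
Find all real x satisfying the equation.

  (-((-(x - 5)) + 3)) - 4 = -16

Step 1. [(-((-(x - 5)) + 3)) - 4 = -16] peel the -4: add 4 from each side ⇒ sub: -((-(x - 5)) + 3) = -12.
Step 2. [-((-(x - 5)) + 3) = -12] flip signs both sides. So neg: (-(x - 5)) + 3 = 12.
Step 3. [(-(x - 5)) + 3 = 12] peel the +3: subtract 3 from each side. So sub: -(x - 5) = 9.
Step 4. [-(x - 5) = 9] flip signs both sides, so neg: x - 5 = -9.
Step 5. [x - 5 = -9] peel the -5: add 5 from each side ⇒ sub: x = -4.

Answer: x ∈ {-4}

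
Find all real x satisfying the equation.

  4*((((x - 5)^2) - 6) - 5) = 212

Step 1. [4*((((x - 5)^2) - 6) - 5) = 212] 4 out front; divide by 4 ⇒ div: (((x - 5)^2) - 6) - 5 = 53.
Step 2. [(((x - 5)^2) - 6) - 5 = 53] -5 is outermost — add 5 both sides, so sub: ((x - 5)^2) - 6 = 58.
Step 3. [((x - 5)^2) - 6 = 58] 6 comes off first (add 6), so sub: (x - 5)^2 = 64.
Step 4. [(x - 5)^2 = 64] 64 ≥ 0, LHS is (·)² — take ±√. So sqrt: x - 5 = 8 or -8.
Step 5. [x - 5 = 8 or -8] add 5: x sits inside (… - 5) ⇒ sub: x = 13 or -3.

Answer: x ∈ {-3, 13}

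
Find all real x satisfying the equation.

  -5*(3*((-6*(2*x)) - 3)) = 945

Step 1. [-5*(3*((-6*(2*x)) - 3)) = 945] -5 out front; divide by -5 ⇒ div: 3*((-6*(2*x)) - 3) = -189.
Step 2. [3*((-6*(2*x)) - 3) = -189] 3 out front; divide by 3. So div: (-6*(2*x)) - 3 = -63.
Step 3. [(-6*(2*x)) - 3 = -63] peel the -3: add 3 from each side, so sub: -6*(2*x) = -60.
Step 4. [-6*(2*x) = -60] -6·(inner) — divide through by -6 ⇒ div: 2*x = 10.
Step 5. [2*x = 10] LHS = 2·(…); ÷2 both sides, so div: x = 5.

Answer: x ∈ {5}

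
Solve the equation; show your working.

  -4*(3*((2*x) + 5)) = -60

Step 1. [-4*(3*((2*x) + 5)) = -60] LHS = -4·(…); ÷-4 both sides, so div: 3*((2*x) + 5) = 15.
Step 2. [3*((2*x) + 5) = 15] LHS = 3·(…); ÷3 both sides ⇒ div: (2*x) + 5 = 5.
Step 3. [(2*x) + 5 = 5] subtract 5: x sits inside (… + 5), so sub: 2*x = 0.
Step 4. [2*x = 0] LHS = 2·(…); ÷2 both sides, so div: x = 0.

Answer: x ∈ {0}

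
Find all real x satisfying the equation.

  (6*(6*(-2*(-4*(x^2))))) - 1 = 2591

Step 1. [(6*(6*(-2*(-4*(x^2))))) - 1 = 2591] peel the -1: add 1 from each side, so sub: 6*(6*(-2*(-4*(x^2)))) = 2592.
Step 2. [6*(6*(-2*(-4*(x^2)))) = 2592] leading coefficient 6: divide by 6 ⇒ div: 6*(-2*(-4*(x^2))) = 432.
Step 3. [6*(-2*(-4*(x^2))) = 432] leading coefficient 6: divide by 6 ⇒ div: -2*(-4*(x^2)) = 72.
Step 4. [-2*(-4*(x^2)) = 72] leading coefficient -2: divide by -2. So div: -4*(x^2) = -36.
Step 5. [-4*(x^2) = -36] -4 out front; divide by -4. So div: x^2 = 9.
Step 6. [x^2 = 9] LHS squared, RHS 9 ≥ 0: apply √ (±). So sqrt: x = 3 or -3.

Answer: x ∈ {-3, 3}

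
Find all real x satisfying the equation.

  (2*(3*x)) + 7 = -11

Step 1. [(2*(3*x)) + 7 = -11] the outer +7 inverts by subtracting 7 ⇒ sub: 2*(3*x) = -18.
Step 2. [2*(3*x) = -18] 2·(inner) — divide through by 2 ⇒ div: 3*x = -9.
Step 3. [3*x = -9] divide by the outer 3 ⇒ div: x = -3.

Answer: x ∈ {-3}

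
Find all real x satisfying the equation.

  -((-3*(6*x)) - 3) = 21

Step 1. [-((-3*(6*x)) - 3) = 21] flip signs both sides, so neg: (-3*(6*x)) - 3 = -21.
Step 2. [(-3*(6*x)) - 3 = -21] common factor -3 (LHS and -21) — divide through. So factor: (6*x) + 1 = 7.
Step 3. [(6*x) + 1 = 7] peel the +1: subtract 1 from each side ⇒ sub: 6*x = 6.
Step 4. [6*x = 6] leading coefficient 6: divide by 6 ⇒ div: x = 1.

Answer: x ∈ {1}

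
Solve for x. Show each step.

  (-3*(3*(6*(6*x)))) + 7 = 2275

Step 1. [(-3*(3*(6*(6*x)))) + 7 = 2275] subtract 7: x sits inside (… + 7). So sub: -3*(3*(6*(6*x))) = 2268.
Step 2. [-3*(3*(6*(6*x))) = 2268] divide by the outer -3 ⇒ div: 3*(6*(6*x)) = -756.
Step 3. [3*(6*(6*x)) = -756] 3 out front; divide by 3. So div: 6*(6*x) = -252.
Step 4. [6*(6*x) = -252] LHS = 6·(…); ÷6 both sides ⇒ div: 6*x = -42.
Step 5. [6*x = -42] leading coefficient 6: divide by 6, so div: x = -7.

Answer: x ∈ {-7}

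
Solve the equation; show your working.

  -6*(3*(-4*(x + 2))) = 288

Step 1. [-6*(3*(-4*(x + 2))) = 288] LHS = -6·(…); ÷-6 both sides. So div: 3*(-4*(x + 2)) = -48.
Step 2. [3*(-4*(x + 2)) = -48] 3 out front; divide by 3, so div: -4*(x + 2) = -16.
Step 3. [-4*(x + 2) = -16] divide by the outer -4 ⇒ div: x + 2 = 4.
Step 4. [x + 2 = 4] +2 is outermost — subtract 2 both sides. So sub: x = 2.

Answer: x ∈ {2}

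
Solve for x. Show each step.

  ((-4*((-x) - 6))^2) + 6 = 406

Step 1. [((-4*((-x) - 6))^2) + 6 = 406] +6 is outermost — subtract 6 both sides, so sub: (-4*((-x) - 6))^2 = 400.
Step 2. [(-4*((-x) - 6))^2 = 400] 400 ≥ 0, LHS is (·)² — take ±√ ⇒ sqrt: -4*((-x) - 6) = 20 or -20.
Step 3. [-4*((-x) - 6) = 20 or -20] leading coefficient -4: divide by -4. So div: (-x) - 6 = -5 or 5.
Step 4. [(-x) - 6 = -5 or 5] peel the -6: add 6 from each side ⇒ sub: -x = 1 or 11.
Step 5. [-x = 1 or 11] LHS negated; negate both sides ⇒ neg: x = -1 or -11.

Answer: x ∈ {-11, -1}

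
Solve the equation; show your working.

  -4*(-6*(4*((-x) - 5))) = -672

Step 1. [-4*(-6*(4*((-x) - 5))) = -672] -4·(inner) — divide through by -4. So div: -6*(4*((-x) - 5)) = 168.
Step 2. [-6*(4*((-x) - 5)) = 168] divide by the outer -6, so div: 4*((-x) - 5) = -28.
Step 3. [4*((-x) - 5) = -28] LHS = 4·(…); ÷4 both sides, so div: (-x) - 5 = -7.
Step 4. [(-x) - 5 = -7] peel the -5: add 5 from each side. So sub: -x = -2.
Step 5. [-x = -2] flip signs both sides. So neg: x = 2.

Answer: x ∈ {2}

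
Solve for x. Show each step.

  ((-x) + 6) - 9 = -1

Step 1. [((-x) + 6) - 9 = -1] add 9: x sits inside (… - 9). So sub: (-x) + 6 = 8.
Step 2. [(-x) + 6 = 8] peel the +6: subtract 6 from each side ⇒ sub: -x = 2.
Step 3. [-x = 2] LHS negated; negate both sides, so neg: x = -2.

Answer: x ∈ {-2}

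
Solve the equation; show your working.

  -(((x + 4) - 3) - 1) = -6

Step 1. [-(((x + 4) - 3) - 1) = -6] flip signs both sides, so neg: ((x + 4) - 3) - 1 = 6.
Step 2. [((x + 4) - 3) - 1 = 6] 1 comes off first (add 1) ⇒ sub: (x + 4) - 3 = 7.
Step 3. [(x + 4) - 3 = 7] -3 is outermost — add 3 both sides ⇒ sub: x + 4 = 10.
Step 4. [x + 4 = 10] 4 comes off first (subtract 4). So sub: x = 6.

Answer: x ∈ {6}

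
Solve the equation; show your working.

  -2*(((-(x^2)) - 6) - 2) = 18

Step 1. [-2*(((-(x^2)) - 6) - 2) = 18] divide by the outer -2 ⇒ div: ((-(x^2)) - 6) - 2 = -9.
Step 2. [((-(x^2)) - 6) - 2 = -9] add 2: x sits inside (… - 2), so sub: (-(x^2)) - 6 = -7.
Step 3. [(-(x^2)) - 6 = -7] add 6: x sits inside (… - 6) ⇒ sub: -(x^2) = -1.
Step 4. [-(x^2) = -1] leading − — multiply by −1, so neg: x^2 = 1.
Step 5. [x^2 = 1] √ both sides: 1 ≥ 0 gives two branches. So sqrt: x = 1 or -1.

Answer: x ∈ {-1, 1}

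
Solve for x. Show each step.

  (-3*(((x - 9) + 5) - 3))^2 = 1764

Step 1. [(-3*(((x - 9) + 5) - 3))^2 = 1764] LHS squared, RHS 1764 ≥ 0: apply √ (±) ⇒ sqrt: -3*(((x - 9) + 5) - 3) = 42 or -42.
Step 2. [-3*(((x - 9) + 5) - 3) = 42 or -42] -3 out front; divide by -3. So div: ((x - 9) + 5) - 3 = -14 or 14.
Step 3. [((x - 9) + 5) - 3 = -14 or 14] 3 comes off first (add 3), so sub: (x - 9) + 5 = -11 or 17.
Step 4. [(x - 9) + 5 = -11 or 17] +5 is outermost — subtract 5 both sides, so sub: x - 9 = -16 or 12.
Step 5. [x - 9 = -16 or 12] peel the -9: add 9 from each side. So sub: x = -7 or 21.

Answer: x ∈ {-7, 21}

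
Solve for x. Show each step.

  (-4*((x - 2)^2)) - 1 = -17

Step 1. [(-4*((x - 2)^2)) - 1 = -17] peel the -1: add 1 from each side ⇒ sub: -4*((x - 2)^2) = -16.
Step 2. [-4*((x - 2)^2) = -16] leading coefficient -4: divide by -4, so div: (x - 2)^2 = 4.
Step 3. [(x - 2)^2 = 4] 4 ≥ 0, LHS is (·)² — take ±√, so sqrt: x - 2 = 2 or -2.
Step 4. [x - 2 = 2 or -2] 2 comes off first (add 2), so sub: x = 4 or 0.

Answer: x ∈ {0, 4}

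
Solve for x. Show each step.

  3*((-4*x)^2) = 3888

Step 1. [3*((-4*x)^2) = 3888] leading coefficient 3: divide by 3 ⇒ div: (-4*x)^2 = 1296.
Step 2. [(-4*x)^2 = 1296] LHS squared, RHS 1296 ≥ 0: apply √ (±). So sqrt: -4*x = 36 or -36.
Step 3. [-4*x = 36 or -36] leading coefficient -4: divide by -4 ⇒ div: x = -9 or 9.

Answer: x ∈ {-9, 9}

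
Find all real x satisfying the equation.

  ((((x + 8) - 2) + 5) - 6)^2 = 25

Step 1. [((((x + 8) - 2) + 5) - 6)^2 = 25] √ both sides: 25 ≥ 0 gives two branches. So sqrt: (((x + 8) - 2) + 5) - 6 = 5 or -5.
Step 2. [(((x + 8) - 2) + 5) - 6 = 5 or -5] add 6: x sits inside (… - 6), so sub: ((x + 8) - 2) + 5 = 11 or 1.
Step 3. [((x + 8) - 2) + 5 = 11 or 1] 5 comes off first (subtract 5). So sub: (x + 8) - 2 = 6 or -4.
Step 4. [(x + 8) - 2 = 6 or -4] -2 is outermost — add 2 both sides ⇒ sub: x + 8 = 8 or -2.
Step 5. [x + 8 = 8 or -2] 8 comes off first (subtract 8) ⇒ sub: x = 0 or -10.

Answer: x ∈ {-10, 0}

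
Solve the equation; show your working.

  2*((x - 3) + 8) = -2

Step 1. [2*((x - 3) + 8) = -2] leading coefficient 2: divide by 2, so div: (x - 3) + 8 = -1.
Step 2. [(x - 3) + 8 = -1] peel the +8: subtract 8 from each side. So sub: x - 3 = -9.
Step 3. [x - 3 = -9] add 3: x sits inside (… - 3), so sub: x = -6.

Answer: x ∈ {-6}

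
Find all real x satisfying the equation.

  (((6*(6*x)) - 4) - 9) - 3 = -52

Step 1. [(((6*(6*x)) - 4) - 9) - 3 = -52] add 3: x sits inside (… - 3), so sub: ((6*(6*x)) - 4) - 9 = -49.
Step 2. [((6*(6*x)) - 4) - 9 = -49] 9 comes off first (add 9). So sub: (6*(6*x)) - 4 = -40.
Step 3. [(6*(6*x)) - 4 = -40] the outer -4 inverts by adding 4 ⇒ sub: 6*(6*x) = -36.
Step 4. [6*(6*x) = -36] LHS = 6·(…); ÷6 both sides ⇒ div: 6*x = -6.
Step 5. [6*x = -6] 6 out front; divide by 6 ⇒ div: x = -1.

Answer: x ∈ {-1}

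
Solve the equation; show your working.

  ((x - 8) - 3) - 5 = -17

Step 1. [((x - 8) - 3) - 5 = -17] the outer -5 inverts by adding 5 ⇒ sub: (x - 8) - 3 = -12.
Step 2. [(x - 8) - 3 = -12] -3 is outermost — add 3 both sides. So sub: x - 8 = -9.
Step 3. [x - 8 = -9] 8 comes off first (add 8), so sub: x = -1.

Answer: x ∈ {-1}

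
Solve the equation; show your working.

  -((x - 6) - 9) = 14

Step 1. [-((x - 6) - 9) = 14] LHS negated; negate both sides. So neg: (x - 6) - 9 = -14.
Step 2. [(x - 6) - 9 = -14] 9 comes off first (add 9) ⇒ sub: x - 6 = -5.
Step 3. [x - 6 = -5] peel the -6: add 6 from each side, so sub: x = 1.

Answer: x ∈ {1}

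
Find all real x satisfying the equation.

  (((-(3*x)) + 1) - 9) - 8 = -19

Step 1. [(((-(3*x)) + 1) - 9) - 8 = -19] add 8: x sits inside (… - 8), so sub: ((-(3*x)) + 1) - 9 = -11.
Step 2. [((-(3*x)) + 1) - 9 = -11] the outer -9 inverts by adding 9, so sub: (-(3*x)) + 1 = -2.
Step 3. [(-(3*x)) + 1 = -2] subtract 1: x sits inside (… + 1), so sub: -(3*x) = -3.
Step 4. [-(3*x) = -3] flip signs both sides. So neg: 3*x = 3.
Step 5. [3*x = 3] leading coefficient 3: divide by 3. So div: x = 1.

Answer: x ∈ {1}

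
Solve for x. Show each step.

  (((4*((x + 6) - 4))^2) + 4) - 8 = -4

Step 1. [(((4*((x + 6) - 4))^2) + 4) - 8 = -4] -8 is outermost — add 8 both sides. So sub: ((4*((x + 6) - 4))^2) + 4 = 4.
Step 2. [((4*((x + 6) - 4))^2) + 4 = 4] peel the +4: subtract 4 from each side ⇒ sub: (4*((x + 6) - 4))^2 = 0.
Step 3. [(4*((x + 6) - 4))^2 = 0] √ both sides: 0 ≥ 0 gives two branches. So sqrt: 4*((x + 6) - 4) = 0.
Step 4. [4*((x + 6) - 4) = 0] LHS = 4·(…); ÷4 both sides ⇒ div: (x + 6) - 4 = 0.
Step 5. [(x + 6) - 4 = 0] add 4: x sits inside (… - 4) ⇒ sub: x + 6 = 4.
Step 6. [x + 6 = 4] subtract 6: x sits inside (… + 6) ⇒ sub: x = -2.

Answer: x ∈ {-2}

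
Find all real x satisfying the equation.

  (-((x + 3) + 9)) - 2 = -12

Step 1. [(-((x + 3) + 9)) - 2 = -12] peel the -2: add 2 from each side ⇒ sub: -((x + 3) + 9) = -10.
Step 2. [-((x + 3) + 9) = -10] LHS negated; negate both sides, so neg: (x + 3) + 9 = 10.
Step 3. [(x + 3) + 9 = 10] the outer +9 inverts by subtracting 9 ⇒ sub: x + 3 = 1.
Step 4. [x + 3 = 1] subtract 3: x sits inside (… + 3), so sub: x = -2.

Answer: x ∈ {-2}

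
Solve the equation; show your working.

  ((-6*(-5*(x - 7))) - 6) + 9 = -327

Step 1. [((-6*(-5*(x - 7))) - 6) + 9 = -327] 9 comes off first (subtract 9). So sub: (-6*(-5*(x - 7))) - 6 = -336.
Step 2. [(-6*(-5*(x - 7))) - 6 = -336] -6 is outermost — add 6 both sides ⇒ sub: -6*(-5*(x - 7)) = -330.
Step 3. [-6*(-5*(x - 7)) = -330] divide by the outer -6 ⇒ div: -5*(x - 7) = 55.
Step 4. [-5*(x - 7) = 55] LHS = -5·(…); ÷-5 both sides. So div: x - 7 = -11.
Step 5. [x - 7 = -11] peel the -7: add 7 from each side, so sub: x = -4.

Answer: x ∈ {-4}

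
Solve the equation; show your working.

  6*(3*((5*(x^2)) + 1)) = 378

Step 1. [6*(3*((5*(x^2)) + 1)) = 378] 6 out front; divide by 6. So div: 3*((5*(x^2)) + 1) = 63.
Step 2. [3*((5*(x^2)) + 1) = 63] LHS = 3·(…); ÷3 both sides ⇒ div: (5*(x^2)) + 1 = 21.
Step 3. [(5*(x^2)) + 1 = 21] subtract 1: x sits inside (… + 1). So sub: 5*(x^2) = 20.
Step 4. [5*(x^2) = 20] 5·(inner) — divide through by 5. So div: x^2 = 4.
Step 5. [x^2 = 4] √ both sides: 4 ≥ 0 gives two branches, so sqrt: x = 2 or -2.

Answer: x ∈ {-2, 2}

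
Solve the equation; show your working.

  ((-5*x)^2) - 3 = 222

Step 1. [((-5*x)^2) - 3 = 222] the outer -3 inverts by adding 3, so sub: (-5*x)^2 = 225.
Step 2. [(-5*x)^2 = 225] √ both sides: 225 ≥ 0 gives two branches. So sqrt: -5*x = 15 or -15.
Step 3. [-5*x = 15 or -15] -5 out front; divide by -5 ⇒ div: x = -3 or 3.

Answer: x ∈ {-3, 3}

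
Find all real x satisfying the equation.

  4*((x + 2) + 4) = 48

Step 1. [4*((x + 2) + 4) = 48] 4 out front; divide by 4. So div: (x + 2) + 4 = 12.
Step 2. [(x + 2) + 4 = 12] 4 comes off first (subtract 4), so sub: x + 2 = 8.
Step 3. [x + 2 = 8] +2 is outermost — subtract 2 both sides, so sub: x = 6.

Answer: x ∈ {6}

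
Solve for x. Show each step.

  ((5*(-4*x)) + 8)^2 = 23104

Step 1. [((5*(-4*x)) + 8)^2 = 23104] 23104 ≥ 0, LHS is (·)² — take ±√. So sqrt: (5*(-4*x)) + 8 = 152 or -152.
Step 2. [(5*(-4*x)) + 8 = 152 or -152] 8 comes off first (subtract 8) ⇒ sub: 5*(-4*x) = 144 or -160.
Step 3. [5*(-4*x) = 144 or -160] divide by the outer 5. So div: -4*x = 144/5 or -32.
Step 4. [-4*x = 144/5 or -32] -4·(inner) — divide through by -4 ⇒ div: x = -36/5 or 8.

Answer: x ∈ {-36/5, 8}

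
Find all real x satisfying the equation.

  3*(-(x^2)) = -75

Step 1. [3*(-(x^2)) = -75] 3·(inner) — divide through by 3. So div: -(x^2) = -25.
Step 2. [-(x^2) = -25] flip signs both sides. So neg: x^2 = 25.
Step 3. [x^2 = 25] √ both sides: 25 ≥ 0 gives two branches, so sqrt: x = 5 or -5.

Answer: x ∈ {-5, 5}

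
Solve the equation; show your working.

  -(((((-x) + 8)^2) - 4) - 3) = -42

Step 1. [-(((((-x) + 8)^2) - 4) - 3) = -42] leading − — multiply by −1 ⇒ neg: ((((-x) + 8)^2) - 4) - 3 = 42.
Step 2. [((((-x) + 8)^2) - 4) - 3 = 42] the outer -3 inverts by adding 3 ⇒ sub: (((-x) + 8)^2) - 4 = 45.
Step 3. [(((-x) + 8)^2) - 4 = 45] add 4: x sits inside (… - 4), so sub: ((-x) + 8)^2 = 49.
Step 4. [((-x) + 8)^2 = 49] 49 ≥ 0, LHS is (·)² — take ±√, so sqrt: (-x) + 8 = 7 or -7.
Step 5. [(-x) + 8 = 7 or -7] subtract 8: x sits inside (… + 8). So sub: -x = -1 or -15.
Step 6. [-x = -1 or -15] flip signs both sides. So neg: x = 1 or 15.

Answer: x ∈ {1, 15}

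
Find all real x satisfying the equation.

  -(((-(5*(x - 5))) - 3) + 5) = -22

Step 1. [-(((-(5*(x - 5))) - 3) + 5) = -22] flip signs both sides. So neg: ((-(5*(x - 5))) - 3) + 5 = 22.
Step 2. [((-(5*(x - 5))) - 3) + 5 = 22] the outer +5 inverts by subtracting 5, so sub: (-(5*(x - 5))) - 3 = 17.
Step 3. [(-(5*(x - 5))) - 3 = 17] peel the -3: add 3 from each side ⇒ sub: -(5*(x - 5)) = 20.
Step 4. [-(5*(x - 5)) = 20] leading − — multiply by −1 ⇒ neg: 5*(x - 5) = -20.
Step 5. [5*(x - 5) = -20] divide by the outer 5. So div: x - 5 = -4.
Step 6. [x - 5 = -4] peel the -5: add 5 from each side, so sub: x = 1.

Answer: x ∈ {1}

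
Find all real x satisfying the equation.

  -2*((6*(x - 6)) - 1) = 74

Step 1. [-2*((6*(x - 6)) - 1) = 74] -2 out front; divide by -2. So div: (6*(x - 6)) - 1 = -37.
Step 2. [(6*(x - 6)) - 1 = -37] -1 is outermost — add 1 both sides. So sub: 6*(x - 6) = -36.
Step 3. [6*(x - 6) = -36] divide by the outer 6 ⇒ div: x - 6 = -6.
Step 4. [x - 6 = -6] peel the -6: add 6 from each side. So sub: x = 0.

Answer: x ∈ {0}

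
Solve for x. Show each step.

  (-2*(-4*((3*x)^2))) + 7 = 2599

Step 1. [(-2*(-4*((3*x)^2))) + 7 = 2599] peel the +7: subtract 7 from each side, so sub: -2*(-4*((3*x)^2)) = 2592.
Step 2. [-2*(-4*((3*x)^2)) = 2592] leading coefficient -2: divide by -2, so div: -4*((3*x)^2) = -1296.
Step 3. [-4*((3*x)^2) = -1296] divide by the outer -4. So div: (3*x)^2 = 324.
Step 4. [(3*x)^2 = 324] 324 ≥ 0, LHS is (·)² — take ±√, so sqrt: 3*x = 18 or -18.
Step 5. [3*x = 18 or -18] divide by the outer 3, so div: x = 6 or -6.

Answer: x ∈ {-6, 6}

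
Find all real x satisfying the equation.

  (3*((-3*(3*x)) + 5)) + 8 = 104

Step 1. [(3*((-3*(3*x)) + 5)) + 8 = 104] 8 comes off first (subtract 8) ⇒ sub: 3*((-3*(3*x)) + 5) = 96.
Step 2. [3*((-3*(3*x)) + 5) = 96] 3·(inner) — divide through by 3, so div: (-3*(3*x)) + 5 = 32.
Step 3. [(-3*(3*x)) + 5 = 32] the outer +5 inverts by subtracting 5. So sub: -3*(3*x) = 27.
Step 4. [-3*(3*x) = 27] LHS = -3·(…); ÷-3 both sides ⇒ div: 3*x = -9.
Step 5. [3*x = -9] divide by the outer 3 ⇒ div: x = -3.

Answer: x ∈ {-3}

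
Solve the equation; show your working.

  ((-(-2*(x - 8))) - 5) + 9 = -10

Step 1. [((-(-2*(x - 8))) - 5) + 9 = -10] peel the +9: subtract 9 from each side ⇒ sub: (-(-2*(x - 8))) - 5 = -19.
Step 2. [(-(-2*(x - 8))) - 5 = -19] add 5: x sits inside (… - 5) ⇒ sub: -(-2*(x - 8)) = -14.
Step 3. [-(-2*(x - 8)) = -14] LHS negated; negate both sides, so neg: -2*(x - 8) = 14.
Step 4. [-2*(x - 8) = 14] divide by the outer -2. So div: x - 8 = -7.
Step 5. [x - 8 = -7] peel the -8: add 8 from each side, so sub: x = 1.

Answer: x ∈ {1}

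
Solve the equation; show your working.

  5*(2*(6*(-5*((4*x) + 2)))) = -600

Step 1. [5*(2*(6*(-5*((4*x) + 2)))) = -600] 5·(inner) — divide through by 5 ⇒ div: 2*(6*(-5*((4*x) + 2))) = -120.
Step 2. [2*(6*(-5*((4*x) + 2))) = -120] 2·(inner) — divide through by 2. So div: 6*(-5*((4*x) + 2)) = -60.
Step 3. [6*(-5*((4*x) + 2)) = -60] 6·(inner) — divide through by 6 ⇒ div: -5*((4*x) + 2) = -10.
Step 4. [-5*((4*x) + 2) = -10] divide by the outer -5 ⇒ div: (4*x) + 2 = 2.
Step 5. [(4*x) + 2 = 2] 2 comes off first (subtract 2), so sub: 4*x = 0.
Step 6. [4*x = 0] 4 out front; divide by 4, so div: x = 0.

Answer: x ∈ {0}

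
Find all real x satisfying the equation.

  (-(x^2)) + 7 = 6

Step 1. [(-(x^2)) + 7 = 6] subtract 7: x sits inside (… + 7) ⇒ sub: -(x^2) = -1.
Step 2. [-(x^2) = -1] leading − — multiply by −1, so neg: x^2 = 1.
Step 3. [x^2 = 1] √ both sides: 1 ≥ 0 gives two branches ⇒ sqrt: x = 1 or -1.

Answer: x ∈ {-1, 1}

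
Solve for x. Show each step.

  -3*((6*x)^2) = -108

Step 1. [-3*((6*x)^2) = -108] -3·(inner) — divide through by -3 ⇒ div: (6*x)^2 = 36.
Step 2. [(6*x)^2 = 36] √ both sides: 36 ≥ 0 gives two branches, so sqrt: 6*x = 6 or -6.
Step 3. [6*x = 6 or -6] LHS = 6·(…); ÷6 both sides, so div: x = 1 or -1.

Answer: x ∈ {-1, 1}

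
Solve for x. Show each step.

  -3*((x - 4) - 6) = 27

Step 1. [-3*((x - 4) - 6) = 27] divide by the outer -3 ⇒ div: (x - 4) - 6 = -9.
Step 2. [(x - 4) - 6 = -9] 6 comes off first (add 6). So sub: x - 4 = -3.
Step 3. [x - 4 = -3] add 4: x sits inside (… - 4) ⇒ sub: x = 1.

Answer: x ∈ {1}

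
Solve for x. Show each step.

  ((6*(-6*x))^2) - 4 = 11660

Step 1. [((6*(-6*x))^2) - 4 = 11660] add 4: x sits inside (… - 4), so sub: (6*(-6*x))^2 = 11664.
Step 2. [(6*(-6*x))^2 = 11664] √ both sides: 11664 ≥ 0 gives two branches ⇒ sqrt: 6*(-6*x) = 108 or -108.
Step 3. [6*(-6*x) = 108 or -108] 6 out front; divide by 6 ⇒ div: -6*x = 18 or -18.
Step 4. [-6*x = 18 or -18] leading coefficient -6: divide by -6, so div: x = -3 or 3.

Answer: x ∈ {-3, 3}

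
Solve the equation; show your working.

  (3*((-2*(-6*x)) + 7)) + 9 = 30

Step 1. [(3*((-2*(-6*x)) + 7)) + 9 = 30] 3 divides every term; factor it out ⇒ factor: ((-2*(-6*x)) + 7) + 3 = 10.
Step 2. [((-2*(-6*x)) + 7) + 3 = 10] +3 is outermost — subtract 3 both sides ⇒ sub: (-2*(-6*x)) + 7 = 7.
Step 3. [(-2*(-6*x)) + 7 = 7] peel the +7: subtract 7 from each side ⇒ sub: -2*(-6*x) = 0.
Step 4. [-2*(-6*x) = 0] -2·(inner) — divide through by -2. So div: -6*x = 0.
Step 5. [-6*x = 0] divide by the outer -6 ⇒ div: x = 0.

Answer: x ∈ {0}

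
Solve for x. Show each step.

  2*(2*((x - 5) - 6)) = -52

Step 1. [2*(2*((x - 5) - 6)) = -52] 2·(inner) — divide through by 2, so div: 2*((x - 5) - 6) = -26.
Step 2. [2*((x - 5) - 6) = -26] 2 out front; divide by 2. So div: (x - 5) - 6 = -13.
Step 3. [(x - 5) - 6 = -13] -6 is outermost — add 6 both sides, so sub: x - 5 = -7.
Step 4. [x - 5 = -7] -5 is outermost — add 5 both sides. So sub: x = -2.

Answer: x ∈ {-2}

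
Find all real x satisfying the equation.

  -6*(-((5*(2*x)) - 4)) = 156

Step 1. [-6*(-((5*(2*x)) - 4)) = 156] leading coefficient -6: divide by -6, so div: -((5*(2*x)) - 4) = -26.
Step 2. [-((5*(2*x)) - 4) = -26] leading − — multiply by −1, so neg: (5*(2*x)) - 4 = 26.
Step 3. [(5*(2*x)) - 4 = 26] add 4: x sits inside (… - 4). So sub: 5*(2*x) = 30.
Step 4. [5*(2*x) = 30] 5·(inner) — divide through by 5, so div: 2*x = 6.
Step 5. [2*x = 6] 2 out front; divide by 2, so div: x = 3.

Answer: x ∈ {3}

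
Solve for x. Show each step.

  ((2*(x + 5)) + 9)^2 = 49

Step 1. [((2*(x + 5)) + 9)^2 = 49] 49 ≥ 0, LHS is (·)² — take ±√ ⇒ sqrt: (2*(x + 5)) + 9 = 7 or -7.
Step 2. [(2*(x + 5)) + 9 = 7 or -7] subtract 9: x sits inside (… + 9), so sub: 2*(x + 5) = -2 or -16.
Step 3. [2*(x + 5) = -2 or -16] 2 out front; divide by 2. So div: x + 5 = -1 or -8.
Step 4. [x + 5 = -1 or -8] the outer +5 inverts by subtracting 5. So sub: x = -6 or -13.

Answer: x ∈ {-13, -6}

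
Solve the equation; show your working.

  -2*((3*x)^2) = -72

Step 1. [-2*((3*x)^2) = -72] -2 out front; divide by -2. So div: (3*x)^2 = 36.
Step 2. [(3*x)^2 = 36] LHS squared, RHS 36 ≥ 0: apply √ (±), so sqrt: 3*x = 6 or -6.
Step 3. [3*x = 6 or -6] 3 out front; divide by 3 ⇒ div: x = 2 or -2.

Answer: x ∈ {-2, 2}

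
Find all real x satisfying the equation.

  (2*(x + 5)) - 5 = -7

Step 1. [(2*(x + 5)) - 5 = -7] add 5: x sits inside (… - 5), so sub: 2*(x + 5) = -2.
Step 2. [2*(x + 5) = -2] LHS = 2·(…); ÷2 both sides, so div: x + 5 = -1.
Step 3. [x + 5 = -1] +5 is outermost — subtract 5 both sides, so sub: x = -6.

Answer: x ∈ {-6}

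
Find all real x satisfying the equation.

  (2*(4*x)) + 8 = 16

Step 1. [(2*(4*x)) + 8 = 16] 8 comes off first (subtract 8). So sub: 2*(4*x) = 8.
Step 2. [2*(4*x) = 8] leading coefficient 2: divide by 2 ⇒ div: 4*x = 4.
Step 3. [4*x = 4] divide by the outer 4, so div: x = 1.

Answer: x ∈ {1}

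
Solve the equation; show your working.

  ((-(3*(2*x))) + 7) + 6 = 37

Step 1. [((-(3*(2*x))) + 7) + 6 = 37] +6 is outermost — subtract 6 both sides ⇒ sub: (-(3*(2*x))) + 7 = 31.
Step 2. [(-(3*(2*x))) + 7 = 31] 7 comes off first (subtract 7), so sub: -(3*(2*x)) = 24.
Step 3. [-(3*(2*x)) = 24] leading − — multiply by −1. So neg: 3*(2*x) = -24.
Step 4. [3*(2*x) = -24] leading coefficient 3: divide by 3. So div: 2*x = -8.
Step 5. [2*x = -8] LHS = 2·(…); ÷2 both sides ⇒ div: x = -4.

Answer: x ∈ {-4}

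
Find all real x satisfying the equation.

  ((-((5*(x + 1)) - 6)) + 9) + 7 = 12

Step 1. [((-((5*(x + 1)) - 6)) + 9) + 7 = 12] +7 is outermost — subtract 7 both sides. So sub: (-((5*(x + 1)) - 6)) + 9 = 5.
Step 2. [(-((5*(x + 1)) - 6)) + 9 = 5] subtract 9: x sits inside (… + 9) ⇒ sub: -((5*(x + 1)) - 6) = -4.
Step 3. [-((5*(x + 1)) - 6) = -4] flip signs both sides. So neg: (5*(x + 1)) - 6 = 4.
Step 4. [(5*(x + 1)) - 6 = 4] peel the -6: add 6 from each side, so sub: 5*(x + 1) = 10.
Step 5. [5*(x + 1) = 10] LHS = 5·(…); ÷5 both sides ⇒ div: x + 1 = 2.
Step 6. [x + 1 = 2] subtract 1: x sits inside (… + 1), so sub: x = 1.

Answer: x ∈ {1}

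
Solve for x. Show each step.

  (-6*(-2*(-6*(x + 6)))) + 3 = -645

Step 1. [(-6*(-2*(-6*(x + 6)))) + 3 = -645] 3 comes off first (subtract 3). So sub: -6*(-2*(-6*(x + 6))) = -648.
Step 2. [-6*(-2*(-6*(x + 6))) = -648] -6 out front; divide by -6 ⇒ div: -2*(-6*(x + 6)) = 108.
Step 3. [-2*(-6*(x + 6)) = 108] -2·(inner) — divide through by -2 ⇒ div: -6*(x + 6) = -54.
Step 4. [-6*(x + 6) = -54] divide by the outer -6 ⇒ div: x + 6 = 9.
Step 5. [x + 6 = 9] the outer +6 inverts by subtracting 6. So sub: x = 3.

Answer: x ∈ {3}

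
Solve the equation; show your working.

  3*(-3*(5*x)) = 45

Step 1. [3*(-3*(5*x)) = 45] divide by the outer 3, so div: -3*(5*x) = 15.
Step 2. [-3*(5*x) = 15] -3 out front; divide by -3 ⇒ div: 5*x = -5.
Step 3. [5*x = -5] 5 out front; divide by 5, so div: x = -1.

Answer: x ∈ {-1}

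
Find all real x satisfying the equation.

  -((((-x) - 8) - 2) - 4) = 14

Step 1. [-((((-x) - 8) - 2) - 4) = 14] flip signs both sides. So neg: (((-x) - 8) - 2) - 4 = -14.
Step 2. [(((-x) - 8) - 2) - 4 = -14] peel the -4: add 4 from each side. So sub: ((-x) - 8) - 2 = -10.
Step 3. [((-x) - 8) - 2 = -10] the outer -2 inverts by adding 2 ⇒ sub: (-x) - 8 = -8.
Step 4. [(-x) - 8 = -8] the outer -8 inverts by adding 8, so sub: -x = 0.
Step 5. [-x = 0] leading − — multiply by −1, so neg: x = 0.

Answer: x ∈ {0}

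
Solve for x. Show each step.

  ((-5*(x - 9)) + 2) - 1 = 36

Step 1. [((-5*(x - 9)) + 2) - 1 = 36] add 1: x sits inside (… - 1). So sub: (-5*(x - 9)) + 2 = 37.
Step 2. [(-5*(x - 9)) + 2 = 37] 2 comes off first (subtract 2), so sub: -5*(x - 9) = 35.
Step 3. [-5*(x - 9) = 35] leading coefficient -5: divide by -5. So div: x - 9 = -7.
Step 4. [x - 9 = -7] the outer -9 inverts by adding 9. So sub: x = 2.

Answer: x ∈ {2}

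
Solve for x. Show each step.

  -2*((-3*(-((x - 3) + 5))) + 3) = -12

Step 1. [-2*((-3*(-((x - 3) + 5))) + 3) = -12] LHS = -2·(…); ÷-2 both sides. So div: (-3*(-((x - 3) + 5))) + 3 = 6.
Step 2. [(-3*(-((x - 3) + 5))) + 3 = 6] 3 comes off first (subtract 3). So sub: -3*(-((x - 3) + 5)) = 3.
Step 3. [-3*(-((x - 3) + 5)) = 3] -3·(inner) — divide through by -3 ⇒ div: -((x - 3) + 5) = -1.
Step 4. [-((x - 3) + 5) = -1] flip signs both sides, so neg: (x - 3) + 5 = 1.
Step 5. [(x - 3) + 5 = 1] +5 is outermost — subtract 5 both sides, so sub: x - 3 = -4.
Step 6. [x - 3 = -4] peel the -3: add 3 from each side ⇒ sub: x = -1.

Answer: x ∈ {-1}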